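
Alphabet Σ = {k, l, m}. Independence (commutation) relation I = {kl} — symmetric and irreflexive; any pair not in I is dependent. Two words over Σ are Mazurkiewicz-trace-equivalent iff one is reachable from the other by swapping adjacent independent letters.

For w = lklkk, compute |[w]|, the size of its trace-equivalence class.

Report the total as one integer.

10

piece 0:l — minimal
piece 1:k — minimal
piece 2:l rests on {0:l}
piece 3:k rests on {1:k}
piece 4:k rests on {3:k}
minimal pieces: {0:l, 1:k}
ways to finish when only these pieces remain (= sum over removing one remaining piece with nothing left below it):
  1 left: {2}→1  {4}→1
  2 left: {0,2}→1  {2,4}→2  {3,4}→1
  3 left: {0,2,4}→3  {1,3,4}→1  {2,3,4}→3
  placing 0:l first → 4 extensions
  placing 1:k first → 6 extensions
total linear extensions = 10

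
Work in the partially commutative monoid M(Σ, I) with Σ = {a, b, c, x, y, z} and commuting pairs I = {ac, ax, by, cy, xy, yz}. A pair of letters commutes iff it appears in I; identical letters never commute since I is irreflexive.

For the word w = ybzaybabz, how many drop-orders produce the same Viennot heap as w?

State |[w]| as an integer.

#0=y has no predecessor
#1=b has no predecessor
#2=z depends on [1:b]
#3=a depends on [0:y, 2:z]
#4=y depends on [3:a]
#5=b depends on [3:a]
#6=a depends on [4:y, 5:b]
#7=b depends on [6:a]
#8=z depends on [7:b]
sources: [0:y, 1:b]
N(rest) = Σ N(rest − s) over sources s of rest; N(one piece) = 1:
  size 1 → [8]=1
  size 2 → [7,8]=1
  size 3 → [6,7,8]=1
  size 4 → [4,6,7,8]=1  [5,6,7,8]=1
  size 5 → [4,5,6,7,8]=2
  size 6 → [3,4,5,6,7,8]=2
  size 7 → [0,3,4,5,6,7,8]=2  [2,3,4,5,6,7,8]=2
  first=0(y) contributes 2
  first=1(b) contributes 4
|[w]| = 6

6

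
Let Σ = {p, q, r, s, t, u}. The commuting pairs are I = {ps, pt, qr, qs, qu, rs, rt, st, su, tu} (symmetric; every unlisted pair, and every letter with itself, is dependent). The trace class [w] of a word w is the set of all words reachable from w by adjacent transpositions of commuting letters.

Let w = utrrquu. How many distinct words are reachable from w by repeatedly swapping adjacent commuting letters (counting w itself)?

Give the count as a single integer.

piece 0:u — minimal
piece 1:t — minimal
piece 2:r rests on {0:u}
piece 3:r rests on {2:r}
piece 4:q rests on {1:t}
piece 5:u rests on {3:r}
piece 6:u rests on {5:u}
minimal pieces: {0:u, 1:t}
ways to finish when only these pieces remain (= sum over removing one remaining piece with nothing left below it):
  1 left: {4}→1  {6}→1
  2 left: {1,4}→1  {4,6}→2  {5,6}→1
  3 left: {1,4,6}→3  {3,5,6}→1  {4,5,6}→3
  4 left: {1,4,5,6}→6  {2,3,5,6}→1  {3,4,5,6}→4
  5 left: {0,2,3,5,6}→1  {1,3,4,5,6}→10  {2,3,4,5,6}→5
  placing 0:u first → 15 extensions
  placing 1:t first → 6 extensions
total linear extensions = 21

21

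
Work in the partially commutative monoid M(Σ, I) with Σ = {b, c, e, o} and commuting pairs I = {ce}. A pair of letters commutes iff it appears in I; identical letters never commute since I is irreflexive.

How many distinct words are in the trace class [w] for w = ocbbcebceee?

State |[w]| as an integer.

#0=o has no predecessor
#1=c depends on [0:o]
#2=b depends on [1:c]
#3=b depends on [2:b]
#4=c depends on [3:b]
#5=e depends on [3:b]
#6=b depends on [4:c, 5:e]
#7=c depends on [6:b]
#8=e depends on [6:b]
#9=e depends on [8:e]
#10=e depends on [9:e]
sources: [0:o]
N(rest) = Σ N(rest − s) over sources s of rest; N(one piece) = 1:
  size 1 → [7]=1  [10]=1
  size 2 → [7,10]=2  [9,10]=1
  size 3 → [7,9,10]=3  [8,9,10]=1
  size 4 → [7,8,9,10]=4
  size 5 → [6,7,8,9,10]=4
  size 6 → [4,6,7,8,9,10]=4  [5,6,7,8,9,10]=4
  size 7 → [4,5,6,7,8,9,10]=8
  size 8 → [3,4,5,6,7,8,9,10]=8
  size 9 → [2,3,4,5,6,7,8,9,10]=8
  first=0(o) contributes 8

8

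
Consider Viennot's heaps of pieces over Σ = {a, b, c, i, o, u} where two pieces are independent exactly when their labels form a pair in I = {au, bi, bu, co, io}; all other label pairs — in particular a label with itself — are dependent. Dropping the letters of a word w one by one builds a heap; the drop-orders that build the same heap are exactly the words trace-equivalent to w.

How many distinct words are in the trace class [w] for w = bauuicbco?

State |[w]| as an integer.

12

drop 0:b onto floor
drop 1:a onto {0:b}
drop 2:u onto floor
drop 3:u onto {2:u}
drop 4:i onto {1:a, 3:u}
drop 5:c onto {4:i}
drop 6:b onto {5:c}
drop 7:c onto {6:b}
drop 8:o onto {6:b}
ground layer = {0:b, 2:u}
drop-orders for the pieces not yet dropped (sum over which currently-grounded one goes next):
  1 to go: {7} 1  {8} 1
  2 to go: {7,8} 2
  3 to go: {6,7,8} 2
  4 to go: {5,6,7,8} 2
  5 to go: {4,5,6,7,8} 2
  6 to go: {1,4,5,6,7,8} 2  {3,4,5,6,7,8} 2
  7 to go: {0,1,4,5,6,7,8} 2  {1,3,4,5,6,7,8} 4  {2,3,4,5,6,7,8} 2
  if 0:b drops first: 6 orders
  if 2:u drops first: 6 orders
heap linearizations: 12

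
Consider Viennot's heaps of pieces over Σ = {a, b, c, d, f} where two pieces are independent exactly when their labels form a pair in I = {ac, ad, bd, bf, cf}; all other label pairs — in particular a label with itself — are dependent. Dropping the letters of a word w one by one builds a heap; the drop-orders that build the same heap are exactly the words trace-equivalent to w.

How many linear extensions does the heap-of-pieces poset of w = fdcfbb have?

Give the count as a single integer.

4

#0=f has no predecessor
#1=d depends on [0:f]
#2=c depends on [1:d]
#3=f depends on [1:d]
#4=b depends on [2:c]
#5=b depends on [4:b]
sources: [0:f]
N(rest) = Σ N(rest − s) over sources s of rest; N(one piece) = 1:
  size 1 → [3]=1  [5]=1
  size 2 → [3,5]=2  [4,5]=1
  size 3 → [2,4,5]=1  [3,4,5]=3
  size 4 → [2,3,4,5]=4
  first=0(f) contributes 4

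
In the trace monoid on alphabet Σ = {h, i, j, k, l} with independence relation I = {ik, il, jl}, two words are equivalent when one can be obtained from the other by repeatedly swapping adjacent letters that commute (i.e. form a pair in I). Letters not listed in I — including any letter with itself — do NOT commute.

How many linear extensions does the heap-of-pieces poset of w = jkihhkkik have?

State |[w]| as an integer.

drop 0:j onto floor
drop 1:k onto {0:j}
drop 2:i onto {0:j}
drop 3:h onto {1:k, 2:i}
drop 4:h onto {3:h}
drop 5:k onto {4:h}
drop 6:k onto {5:k}
drop 7:i onto {4:h}
drop 8:k onto {6:k}
ground layer = {0:j}
drop-orders for the pieces not yet dropped (sum over which currently-grounded one goes next):
  1 to go: {7} 1  {8} 1
  2 to go: {6,8} 1  {7,8} 2
  3 to go: {5,6,8} 1  {6,7,8} 3
  4 to go: {5,6,7,8} 4
  5 to go: {4,5,6,7,8} 4
  6 to go: {3,4,5,6,7,8} 4
  7 to go: {1,3,4,5,6,7,8} 4  {2,3,4,5,6,7,8} 4
  if 0:j drops first: 8 orders

8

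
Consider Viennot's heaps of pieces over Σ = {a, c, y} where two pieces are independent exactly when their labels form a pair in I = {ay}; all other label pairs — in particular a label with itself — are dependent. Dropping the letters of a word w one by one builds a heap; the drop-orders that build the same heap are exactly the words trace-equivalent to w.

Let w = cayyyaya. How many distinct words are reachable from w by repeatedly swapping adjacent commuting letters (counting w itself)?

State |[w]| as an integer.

35

piece 0:c — minimal
piece 1:a rests on {0:c}
piece 2:y rests on {0:c}
piece 3:y rests on {2:y}
piece 4:y rests on {3:y}
piece 5:a rests on {1:a}
piece 6:y rests on {4:y}
piece 7:a rests on {5:a}
minimal pieces: {0:c}
ways to finish when only these pieces remain (= sum over removing one remaining piece with nothing left below it):
  1 left: {6}→1  {7}→1
  2 left: {4,6}→1  {5,7}→1  {6,7}→2
  3 left: {1,5,7}→1  {3,4,6}→1  {4,6,7}→3  {5,6,7}→3
  4 left: {1,5,6,7}→4  {2,3,4,6}→1  {3,4,6,7}→4  {4,5,6,7}→6
  5 left: {1,4,5,6,7}→10  {2,3,4,6,7}→5  {3,4,5,6,7}→10
  6 left: {1,3,4,5,6,7}→20  {2,3,4,5,6,7}→15
  placing 0:c first → 35 extensions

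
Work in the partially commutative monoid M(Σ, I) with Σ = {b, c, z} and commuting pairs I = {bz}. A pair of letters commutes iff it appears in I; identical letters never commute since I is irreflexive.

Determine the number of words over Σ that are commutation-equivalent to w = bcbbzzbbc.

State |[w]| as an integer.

15

drop 0:b onto floor
drop 1:c onto {0:b}
drop 2:b onto {1:c}
drop 3:b onto {2:b}
drop 4:z onto {1:c}
drop 5:z onto {4:z}
drop 6:b onto {3:b}
drop 7:b onto {6:b}
drop 8:c onto {5:z, 7:b}
ground layer = {0:b}
drop-orders for the pieces not yet dropped (sum over which currently-grounded one goes next):
  1 to go: {8} 1
  2 to go: {5,8} 1  {7,8} 1
  3 to go: {4,5,8} 1  {5,7,8} 2  {6,7,8} 1
  4 to go: {3,6,7,8} 1  {4,5,7,8} 3  {5,6,7,8} 3
  5 to go: {2,3,6,7,8} 1  {3,5,6,7,8} 4  {4,5,6,7,8} 6
  6 to go: {2,3,5,6,7,8} 5  {3,4,5,6,7,8} 10
  7 to go: {2,3,4,5,6,7,8} 15
  if 0:b drops first: 15 orders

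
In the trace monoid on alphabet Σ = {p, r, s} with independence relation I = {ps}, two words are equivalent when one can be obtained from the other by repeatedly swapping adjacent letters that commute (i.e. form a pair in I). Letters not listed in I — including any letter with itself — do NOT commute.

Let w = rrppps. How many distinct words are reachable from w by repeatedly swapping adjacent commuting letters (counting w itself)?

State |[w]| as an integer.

4

#0=r has no predecessor
#1=r depends on [0:r]
#2=p depends on [1:r]
#3=p depends on [2:p]
#4=p depends on [3:p]
#5=s depends on [1:r]
sources: [0:r]
N(rest) = Σ N(rest − s) over sources s of rest; N(one piece) = 1:
  size 1 → [4]=1  [5]=1
  size 2 → [3,4]=1  [4,5]=2
  size 3 → [2,3,4]=1  [3,4,5]=3
  size 4 → [2,3,4,5]=4
  first=0(r) contributes 4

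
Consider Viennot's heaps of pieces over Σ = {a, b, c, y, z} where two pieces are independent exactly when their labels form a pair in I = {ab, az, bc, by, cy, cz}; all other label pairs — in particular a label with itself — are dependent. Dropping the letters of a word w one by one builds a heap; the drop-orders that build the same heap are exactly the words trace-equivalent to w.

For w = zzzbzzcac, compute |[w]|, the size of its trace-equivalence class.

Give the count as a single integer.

piece 0:z — minimal
piece 1:z rests on {0:z}
piece 2:z rests on {1:z}
piece 3:b rests on {2:z}
piece 4:z rests on {3:b}
piece 5:z rests on {4:z}
piece 6:c — minimal
piece 7:a rests on {6:c}
piece 8:c rests on {7:a}
minimal pieces: {0:z, 6:c}
ways to finish when only these pieces remain (= sum over removing one remaining piece with nothing left below it):
  1 left: {5}→1  {8}→1
  2 left: {4,5}→1  {5,8}→2  {7,8}→1
  3 left: {3,4,5}→1  {4,5,8}→3  {5,7,8}→3  {6,7,8}→1
  4 left: {2,3,4,5}→1  {3,4,5,8}→4  {4,5,7,8}→6  {5,6,7,8}→4
  5 left: {1,2,3,4,5}→1  {2,3,4,5,8}→5  {3,4,5,7,8}→10  {4,5,6,7,8}→10
  6 left: {0,1,2,3,4,5}→1  {1,2,3,4,5,8}→6  {2,3,4,5,7,8}→15  {3,4,5,6,7,8}→20
  7 left: {0,1,2,3,4,5,8}→7  {1,2,3,4,5,7,8}→21  {2,3,4,5,6,7,8}→35
  placing 0:z first → 56 extensions
  placing 6:c first → 28 extensions
total linear extensions = 84

84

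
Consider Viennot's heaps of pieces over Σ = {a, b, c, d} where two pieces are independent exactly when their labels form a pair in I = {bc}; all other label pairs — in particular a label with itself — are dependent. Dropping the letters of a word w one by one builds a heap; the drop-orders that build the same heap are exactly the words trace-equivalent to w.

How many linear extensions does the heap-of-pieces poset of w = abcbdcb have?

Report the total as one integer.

6

#0=a has no predecessor
#1=b depends on [0:a]
#2=c depends on [0:a]
#3=b depends on [1:b]
#4=d depends on [2:c, 3:b]
#5=c depends on [4:d]
#6=b depends on [4:d]
sources: [0:a]
N(rest) = Σ N(rest − s) over sources s of rest; N(one piece) = 1:
  size 1 → [5]=1  [6]=1
  size 2 → [5,6]=2
  size 3 → [4,5,6]=2
  size 4 → [2,4,5,6]=2  [3,4,5,6]=2
  size 5 → [1,3,4,5,6]=2  [2,3,4,5,6]=4
  first=0(a) contributes 6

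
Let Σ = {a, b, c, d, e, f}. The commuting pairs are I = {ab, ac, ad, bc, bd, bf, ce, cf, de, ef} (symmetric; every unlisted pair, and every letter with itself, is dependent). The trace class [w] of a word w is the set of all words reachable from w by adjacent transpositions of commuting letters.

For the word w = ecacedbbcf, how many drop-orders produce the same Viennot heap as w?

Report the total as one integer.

piece 0:e — minimal
piece 1:c — minimal
piece 2:a rests on {0:e}
piece 3:c rests on {1:c}
piece 4:e rests on {2:a}
piece 5:d rests on {3:c}
piece 6:b rests on {4:e}
piece 7:b rests on {6:b}
piece 8:c rests on {5:d}
piece 9:f rests on {2:a, 5:d}
minimal pieces: {0:e, 1:c}
ways to finish when only these pieces remain (= sum over removing one remaining piece with nothing left below it):
  1 left: {7}→1  {8}→1  {9}→1
  2 left: {6,7}→1  {7,8}→2  {7,9}→2  {8,9}→2
  3 left: {4,6,7}→1  {5,8,9}→2  {6,7,8}→3  {6,7,9}→3  {7,8,9}→6
  4 left: {3,5,8,9}→2  {4,6,7,8}→4  {4,6,7,9}→4  {5,7,8,9}→8  {6,7,8,9}→12
  5 left: {1,3,5,8,9}→2  {2,4,6,7,9}→4  {3,5,7,8,9}→10  {4,6,7,8,9}→20  {5,6,7,8,9}→20
  6 left: {0,2,4,6,7,9}→4  {1,3,5,7,8,9}→12  {2,4,6,7,8,9}→24  {3,5,6,7,8,9}→30  {4,5,6,7,8,9}→40
  7 left: {0,2,4,6,7,8,9}→28  {1,3,5,6,7,8,9}→42  {2,4,5,6,7,8,9}→64  {3,4,5,6,7,8,9}→70
  8 left: {0,2,4,5,6,7,8,9}→92  {1,3,4,5,6,7,8,9}→112  {2,3,4,5,6,7,8,9}→134
  placing 0:e first → 246 extensions
  placing 1:c first → 226 extensions
total linear extensions = 472

472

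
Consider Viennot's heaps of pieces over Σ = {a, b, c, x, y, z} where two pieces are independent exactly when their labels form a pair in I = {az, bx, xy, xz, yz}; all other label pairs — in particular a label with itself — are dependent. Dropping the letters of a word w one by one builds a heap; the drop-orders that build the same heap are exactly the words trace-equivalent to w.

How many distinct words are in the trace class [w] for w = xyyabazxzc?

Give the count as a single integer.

18

drop 0:x onto floor
drop 1:y onto floor
drop 2:y onto {1:y}
drop 3:a onto {0:x, 2:y}
drop 4:b onto {3:a}
drop 5:a onto {4:b}
drop 6:z onto {4:b}
drop 7:x onto {5:a}
drop 8:z onto {6:z}
drop 9:c onto {7:x, 8:z}
ground layer = {0:x, 1:y}
drop-orders for the pieces not yet dropped (sum over which currently-grounded one goes next):
  1 to go: {9} 1
  2 to go: {7,9} 1  {8,9} 1
  3 to go: {5,7,9} 1  {6,8,9} 1  {7,8,9} 2
  4 to go: {5,7,8,9} 3  {6,7,8,9} 3
  5 to go: {5,6,7,8,9} 6
  6 to go: {4,5,6,7,8,9} 6
  7 to go: {3,4,5,6,7,8,9} 6
  8 to go: {0,3,4,5,6,7,8,9} 6  {2,3,4,5,6,7,8,9} 6
  if 0:x drops first: 6 orders
  if 1:y drops first: 12 orders
heap linearizations: 18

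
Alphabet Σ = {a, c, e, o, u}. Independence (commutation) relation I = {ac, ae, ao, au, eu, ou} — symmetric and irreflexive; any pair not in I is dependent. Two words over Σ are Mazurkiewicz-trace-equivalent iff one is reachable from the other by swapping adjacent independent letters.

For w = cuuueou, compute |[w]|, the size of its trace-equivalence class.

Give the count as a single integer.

15

0(c) covers ∅
1(u) covers 0:c
2(u) covers 1:u
3(u) covers 2:u
4(e) covers 0:c
5(o) covers 4:e
6(u) covers 3:u
floor of heap: 0:c
completions by unplaced set U, small U first (add the entries for U minus each lowest piece of U):
  |U|=1: {5}:1  {6}:1
  |U|=2: {3,6}:1  {4,5}:1  {5,6}:2
  |U|=3: {2,3,6}:1  {3,5,6}:3  {4,5,6}:3
  |U|=4: {1,2,3,6}:1  {2,3,5,6}:4  {3,4,5,6}:6
  |U|=5: {1,2,3,5,6}:5  {2,3,4,5,6}:10
  start at 0(c): 15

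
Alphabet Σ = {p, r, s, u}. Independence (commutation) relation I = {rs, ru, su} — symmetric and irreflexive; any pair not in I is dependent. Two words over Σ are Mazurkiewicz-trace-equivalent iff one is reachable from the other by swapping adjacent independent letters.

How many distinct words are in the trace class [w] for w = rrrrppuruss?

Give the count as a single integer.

30

#0=r has no predecessor
#1=r depends on [0:r]
#2=r depends on [1:r]
#3=r depends on [2:r]
#4=p depends on [3:r]
#5=p depends on [4:p]
#6=u depends on [5:p]
#7=r depends on [5:p]
#8=u depends on [6:u]
#9=s depends on [5:p]
#10=s depends on [9:s]
sources: [0:r]
N(rest) = Σ N(rest − s) over sources s of rest; N(one piece) = 1:
  size 1 → [7]=1  [8]=1  [10]=1
  size 2 → [6,8]=1  [7,8]=2  [7,10]=2  [8,10]=2  [9,10]=1
  size 3 → [6,7,8]=3  [6,8,10]=3  [7,8,10]=6  [7,9,10]=3  [8,9,10]=3
  size 4 → [6,7,8,10]=12  [6,8,9,10]=6  [7,8,9,10]=12
  size 5 → [6,7,8,9,10]=30
  size 6 → [5,6,7,8,9,10]=30
  size 7 → [4,5,6,7,8,9,10]=30
  size 8 → [3,4,5,6,7,8,9,10]=30
  size 9 → [2,3,4,5,6,7,8,9,10]=30
  first=0(r) contributes 30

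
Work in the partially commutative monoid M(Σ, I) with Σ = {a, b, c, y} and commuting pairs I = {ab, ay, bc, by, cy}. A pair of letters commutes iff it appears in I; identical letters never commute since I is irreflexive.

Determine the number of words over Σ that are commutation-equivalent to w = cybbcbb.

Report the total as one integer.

0(c) covers ∅
1(y) covers ∅
2(b) covers ∅
3(b) covers 2:b
4(c) covers 0:c
5(b) covers 3:b
6(b) covers 5:b
floor of heap: 0:c, 1:y, 2:b
completions by unplaced set U, small U first (add the entries for U minus each lowest piece of U):
  |U|=1: {1}:1  {4}:1  {6}:1
  |U|=2: {0,4}:1  {1,4}:2  {1,6}:2  {4,6}:2  {5,6}:1
  |U|=3: {0,1,4}:3  {0,4,6}:3  {1,4,6}:6  {1,5,6}:3  {3,5,6}:1  {4,5,6}:3
  |U|=4: {0,1,4,6}:12  {0,4,5,6}:6  {1,3,5,6}:4  {1,4,5,6}:12  {2,3,5,6}:1  {3,4,5,6}:4
  |U|=5: {0,1,4,5,6}:30  {0,3,4,5,6}:10  {1,2,3,5,6}:5  {1,3,4,5,6}:20  {2,3,4,5,6}:5
  start at 0(c): 30
  start at 1(y): 15
  start at 2(b): 60
sum over floor = 105

105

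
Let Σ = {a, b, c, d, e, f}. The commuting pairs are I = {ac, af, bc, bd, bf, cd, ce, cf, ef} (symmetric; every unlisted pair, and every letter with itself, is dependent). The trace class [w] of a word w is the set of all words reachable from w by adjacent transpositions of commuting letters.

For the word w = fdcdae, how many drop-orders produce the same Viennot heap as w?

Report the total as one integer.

piece 0:f — minimal
piece 1:d rests on {0:f}
piece 2:c — minimal
piece 3:d rests on {1:d}
piece 4:a rests on {3:d}
piece 5:e rests on {4:a}
minimal pieces: {0:f, 2:c}
ways to finish when only these pieces remain (= sum over removing one remaining piece with nothing left below it):
  1 left: {2}→1  {5}→1
  2 left: {2,5}→2  {4,5}→1
  3 left: {2,4,5}→3  {3,4,5}→1
  4 left: {1,3,4,5}→1  {2,3,4,5}→4
  placing 0:f first → 5 extensions
  placing 2:c first → 1 extensions
total linear extensions = 6

6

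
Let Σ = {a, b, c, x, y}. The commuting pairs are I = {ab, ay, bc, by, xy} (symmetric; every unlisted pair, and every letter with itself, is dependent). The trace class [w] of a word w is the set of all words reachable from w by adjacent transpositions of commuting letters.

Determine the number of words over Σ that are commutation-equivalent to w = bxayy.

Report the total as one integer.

10

drop 0:b onto floor
drop 1:x onto {0:b}
drop 2:a onto {1:x}
drop 3:y onto floor
drop 4:y onto {3:y}
ground layer = {0:b, 3:y}
drop-orders for the pieces not yet dropped (sum over which currently-grounded one goes next):
  1 to go: {2} 1  {4} 1
  2 to go: {1,2} 1  {2,4} 2  {3,4} 1
  3 to go: {0,1,2} 1  {1,2,4} 3  {2,3,4} 3
  if 0:b drops first: 6 orders
  if 3:y drops first: 4 orders
heap linearizations: 10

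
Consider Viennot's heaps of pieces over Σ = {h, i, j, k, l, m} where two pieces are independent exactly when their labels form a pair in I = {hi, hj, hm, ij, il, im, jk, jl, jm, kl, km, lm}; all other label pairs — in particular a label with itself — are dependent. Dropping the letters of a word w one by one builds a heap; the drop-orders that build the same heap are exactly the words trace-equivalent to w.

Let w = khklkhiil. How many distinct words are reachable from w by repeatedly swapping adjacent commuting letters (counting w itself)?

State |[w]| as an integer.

22

piece 0:k — minimal
piece 1:h rests on {0:k}
piece 2:k rests on {1:h}
piece 3:l rests on {1:h}
piece 4:k rests on {2:k}
piece 5:h rests on {3:l, 4:k}
piece 6:i rests on {4:k}
piece 7:i rests on {6:i}
piece 8:l rests on {5:h}
minimal pieces: {0:k}
ways to finish when only these pieces remain (= sum over removing one remaining piece with nothing left below it):
  1 left: {7}→1  {8}→1
  2 left: {5,8}→1  {6,7}→1  {7,8}→2
  3 left: {3,5,8}→1  {5,7,8}→3  {6,7,8}→3
  4 left: {3,5,7,8}→4  {5,6,7,8}→6
  5 left: {3,5,6,7,8}→10  {4,5,6,7,8}→6
  6 left: {2,4,5,6,7,8}→6  {3,4,5,6,7,8}→16
  7 left: {2,3,4,5,6,7,8}→22
  placing 0:k first → 22 extensions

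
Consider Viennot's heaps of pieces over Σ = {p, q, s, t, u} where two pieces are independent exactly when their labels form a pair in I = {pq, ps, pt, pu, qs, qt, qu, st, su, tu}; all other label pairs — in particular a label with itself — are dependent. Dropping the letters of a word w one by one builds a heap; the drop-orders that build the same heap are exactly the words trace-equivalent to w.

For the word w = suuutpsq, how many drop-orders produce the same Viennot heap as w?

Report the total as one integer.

piece 0:s — minimal
piece 1:u — minimal
piece 2:u rests on {1:u}
piece 3:u rests on {2:u}
piece 4:t — minimal
piece 5:p — minimal
piece 6:s rests on {0:s}
piece 7:q — minimal
minimal pieces: {0:s, 1:u, 4:t, 5:p, 7:q}
ways to finish when only these pieces remain (= sum over removing one remaining piece with nothing left below it):
  1 left: {3}→1  {4}→1  {5}→1  {6}→1  {7}→1
  2 left: {0,6}→1  {2,3}→1  {3,4}→2  {3,5}→2  {3,6}→2  {3,7}→2  {4,5}→2  {4,6}→2  {4,7}→2  {5,6}→2  {5,7}→2  {6,7}→2
  3 left: {0,3,6}→3  {0,4,6}→3  {0,5,6}→3  {0,6,7}→3  {1,2,3}→1  {2,3,4}→3  {2,3,5}→3  {2,3,6}→3  {2,3,7}→3  {3,4,5}→6  {3,4,6}→6  {3,4,7}→6  {3,5,6}→6  {3,5,7}→6  {3,6,7}→6  {4,5,6}→6  {4,5,7}→6  {4,6,7}→6  {5,6,7}→6
  4 left: {0,2,3,6}→6  {0,3,4,6}→12  {0,3,5,6}→12  {0,3,6,7}→12  {0,4,5,6}→12  {0,4,6,7}→12  {0,5,6,7}→12  {1,2,3,4}→4  {1,2,3,5}→4  {1,2,3,6}→4  {1,2,3,7}→4  {2,3,4,5}→12  {2,3,4,6}→12  {2,3,4,7}→12  {2,3,5,6}→12  {2,3,5,7}→12  {2,3,6,7}→12  {3,4,5,6}→24  {3,4,5,7}→24  {3,4,6,7}→24  {3,5,6,7}→24  {4,5,6,7}→24
  5 left: {0,1,2,3,6}→10  {0,2,3,4,6}→30  {0,2,3,5,6}→30  {0,2,3,6,7}→30  {0,3,4,5,6}→60  {0,3,4,6,7}→60  {0,3,5,6,7}→60  {0,4,5,6,7}→60  {1,2,3,4,5}→20  {1,2,3,4,6}→20  {1,2,3,4,7}→20  {1,2,3,5,6}→20  {1,2,3,5,7}→20  {1,2,3,6,7}→20  {2,3,4,5,6}→60  {2,3,4,5,7}→60  {2,3,4,6,7}→60  {2,3,5,6,7}→60  {3,4,5,6,7}→120
  6 left: {0,1,2,3,4,6}→60  {0,1,2,3,5,6}→60  {0,1,2,3,6,7}→60  {0,2,3,4,5,6}→180  {0,2,3,4,6,7}→180  {0,2,3,5,6,7}→180  {0,3,4,5,6,7}→360  {1,2,3,4,5,6}→120  {1,2,3,4,5,7}→120  {1,2,3,4,6,7}→120  {1,2,3,5,6,7}→120  {2,3,4,5,6,7}→360
  placing 0:s first → 840 extensions
  placing 1:u first → 1260 extensions
  placing 4:t first → 420 extensions
  placing 5:p first → 420 extensions
  placing 7:q first → 420 extensions
total linear extensions = 3360

3360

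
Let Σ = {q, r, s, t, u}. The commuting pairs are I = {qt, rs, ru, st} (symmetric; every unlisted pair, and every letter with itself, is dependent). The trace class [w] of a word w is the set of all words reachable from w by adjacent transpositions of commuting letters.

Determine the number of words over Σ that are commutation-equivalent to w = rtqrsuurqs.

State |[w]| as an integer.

26

#0=r has no predecessor
#1=t depends on [0:r]
#2=q depends on [0:r]
#3=r depends on [1:t, 2:q]
#4=s depends on [2:q]
#5=u depends on [1:t, 4:s]
#6=u depends on [5:u]
#7=r depends on [3:r]
#8=q depends on [6:u, 7:r]
#9=s depends on [8:q]
sources: [0:r]
N(rest) = Σ N(rest − s) over sources s of rest; N(one piece) = 1:
  size 1 → [9]=1
  size 2 → [8,9]=1
  size 3 → [6,8,9]=1  [7,8,9]=1
  size 4 → [3,7,8,9]=1  [5,6,8,9]=1  [6,7,8,9]=2
  size 5 → [3,6,7,8,9]=3  [4,5,6,8,9]=1  [5,6,7,8,9]=3
  size 6 → [3,5,6,7,8,9]=6  [4,5,6,7,8,9]=4
  size 7 → [1,3,5,6,7,8,9]=6  [3,4,5,6,7,8,9]=10
  size 8 → [1,3,4,5,6,7,8,9]=16  [2,3,4,5,6,7,8,9]=10
  first=0(r) contributes 26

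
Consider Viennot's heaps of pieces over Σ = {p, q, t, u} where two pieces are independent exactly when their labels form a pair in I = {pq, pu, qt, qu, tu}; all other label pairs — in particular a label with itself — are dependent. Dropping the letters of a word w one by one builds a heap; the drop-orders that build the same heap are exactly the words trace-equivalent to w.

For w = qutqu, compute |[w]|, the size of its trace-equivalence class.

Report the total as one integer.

drop 0:q onto floor
drop 1:u onto floor
drop 2:t onto floor
drop 3:q onto {0:q}
drop 4:u onto {1:u}
ground layer = {0:q, 1:u, 2:t}
drop-orders for the pieces not yet dropped (sum over which currently-grounded one goes next):
  1 to go: {2} 1  {3} 1  {4} 1
  2 to go: {0,3} 1  {1,4} 1  {2,3} 2  {2,4} 2  {3,4} 2
  3 to go: {0,2,3} 3  {0,3,4} 3  {1,2,4} 3  {1,3,4} 3  {2,3,4} 6
  if 0:q drops first: 12 orders
  if 1:u drops first: 12 orders
  if 2:t drops first: 6 orders
heap linearizations: 30

30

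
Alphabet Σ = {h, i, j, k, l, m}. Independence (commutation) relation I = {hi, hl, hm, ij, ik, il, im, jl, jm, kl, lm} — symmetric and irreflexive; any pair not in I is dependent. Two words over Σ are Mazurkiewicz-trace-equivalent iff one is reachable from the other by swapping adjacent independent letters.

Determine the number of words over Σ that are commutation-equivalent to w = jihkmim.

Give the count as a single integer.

drop 0:j onto floor
drop 1:i onto floor
drop 2:h onto {0:j}
drop 3:k onto {2:h}
drop 4:m onto {3:k}
drop 5:i onto {1:i}
drop 6:m onto {4:m}
ground layer = {0:j, 1:i}
drop-orders for the pieces not yet dropped (sum over which currently-grounded one goes next):
  1 to go: {5} 1  {6} 1
  2 to go: {1,5} 1  {4,6} 1  {5,6} 2
  3 to go: {1,5,6} 3  {3,4,6} 1  {4,5,6} 3
  4 to go: {1,4,5,6} 6  {2,3,4,6} 1  {3,4,5,6} 4
  5 to go: {0,2,3,4,6} 1  {1,3,4,5,6} 10  {2,3,4,5,6} 5
  if 0:j drops first: 15 orders
  if 1:i drops first: 6 orders
heap linearizations: 21

21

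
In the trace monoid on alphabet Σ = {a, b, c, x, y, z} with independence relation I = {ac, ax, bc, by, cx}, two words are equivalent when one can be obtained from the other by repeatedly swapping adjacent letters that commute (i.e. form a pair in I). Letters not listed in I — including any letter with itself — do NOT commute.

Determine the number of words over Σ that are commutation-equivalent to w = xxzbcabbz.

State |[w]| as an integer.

0(x) covers ∅
1(x) covers 0:x
2(z) covers 1:x
3(b) covers 2:z
4(c) covers 2:z
5(a) covers 3:b
6(b) covers 5:a
7(b) covers 6:b
8(z) covers 4:c, 7:b
floor of heap: 0:x
completions by unplaced set U, small U first (add the entries for U minus each lowest piece of U):
  |U|=1: {8}:1
  |U|=2: {4,8}:1  {7,8}:1
  |U|=3: {4,7,8}:2  {6,7,8}:1
  |U|=4: {4,6,7,8}:3  {5,6,7,8}:1
  |U|=5: {3,5,6,7,8}:1  {4,5,6,7,8}:4
  |U|=6: {3,4,5,6,7,8}:5
  |U|=7: {2,3,4,5,6,7,8}:5
  start at 0(x): 5

5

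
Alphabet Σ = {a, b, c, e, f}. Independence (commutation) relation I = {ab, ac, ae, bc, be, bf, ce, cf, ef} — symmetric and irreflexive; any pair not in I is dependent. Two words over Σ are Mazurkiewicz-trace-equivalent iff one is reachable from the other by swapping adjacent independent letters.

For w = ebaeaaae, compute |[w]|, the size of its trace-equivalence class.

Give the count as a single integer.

0(e) covers ∅
1(b) covers ∅
2(a) covers ∅
3(e) covers 0:e
4(a) covers 2:a
5(a) covers 4:a
6(a) covers 5:a
7(e) covers 3:e
floor of heap: 0:e, 1:b, 2:a
completions by unplaced set U, small U first (add the entries for U minus each lowest piece of U):
  |U|=1: {1}:1  {6}:1  {7}:1
  |U|=2: {1,6}:2  {1,7}:2  {3,7}:1  {5,6}:1  {6,7}:2
  |U|=3: {0,3,7}:1  {1,3,7}:3  {1,5,6}:3  {1,6,7}:6  {3,6,7}:3  {4,5,6}:1  {5,6,7}:3
  |U|=4: {0,1,3,7}:4  {0,3,6,7}:4  {1,3,6,7}:12  {1,4,5,6}:4  {1,5,6,7}:12  {2,4,5,6}:1  {3,5,6,7}:6  {4,5,6,7}:4
  |U|=5: {0,1,3,6,7}:20  {0,3,5,6,7}:10  {1,2,4,5,6}:5  {1,3,5,6,7}:30  {1,4,5,6,7}:20  {2,4,5,6,7}:5  {3,4,5,6,7}:10
  |U|=6: {0,1,3,5,6,7}:60  {0,3,4,5,6,7}:20  {1,2,4,5,6,7}:30  {1,3,4,5,6,7}:60  {2,3,4,5,6,7}:15
  start at 0(e): 105
  start at 1(b): 35
  start at 2(a): 140
sum over floor = 280

280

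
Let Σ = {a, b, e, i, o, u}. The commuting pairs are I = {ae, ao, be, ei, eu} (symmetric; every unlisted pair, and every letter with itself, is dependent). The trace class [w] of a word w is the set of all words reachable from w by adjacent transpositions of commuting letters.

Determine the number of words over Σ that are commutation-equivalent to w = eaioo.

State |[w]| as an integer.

#0=e has no predecessor
#1=a has no predecessor
#2=i depends on [1:a]
#3=o depends on [0:e, 2:i]
#4=o depends on [3:o]
sources: [0:e, 1:a]
N(rest) = Σ N(rest − s) over sources s of rest; N(one piece) = 1:
  size 1 → [4]=1
  size 2 → [3,4]=1
  size 3 → [0,3,4]=1  [2,3,4]=1
  first=0(e) contributes 1
  first=1(a) contributes 2
|[w]| = 3

3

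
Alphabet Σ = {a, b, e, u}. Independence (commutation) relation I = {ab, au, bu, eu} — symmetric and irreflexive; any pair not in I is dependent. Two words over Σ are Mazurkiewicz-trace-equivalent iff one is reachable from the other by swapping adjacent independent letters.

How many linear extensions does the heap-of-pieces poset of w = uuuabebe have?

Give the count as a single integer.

#0=u has no predecessor
#1=u depends on [0:u]
#2=u depends on [1:u]
#3=a has no predecessor
#4=b has no predecessor
#5=e depends on [3:a, 4:b]
#6=b depends on [5:e]
#7=e depends on [6:b]
sources: [0:u, 3:a, 4:b]
N(rest) = Σ N(rest − s) over sources s of rest; N(one piece) = 1:
  size 1 → [2]=1  [7]=1
  size 2 → [1,2]=1  [2,7]=2  [6,7]=1
  size 3 → [0,1,2]=1  [1,2,7]=3  [2,6,7]=3  [5,6,7]=1
  size 4 → [0,1,2,7]=4  [1,2,6,7]=6  [2,5,6,7]=4  [3,5,6,7]=1  [4,5,6,7]=1
  size 5 → [0,1,2,6,7]=10  [1,2,5,6,7]=10  [2,3,5,6,7]=5  [2,4,5,6,7]=5  [3,4,5,6,7]=2
  size 6 → [0,1,2,5,6,7]=20  [1,2,3,5,6,7]=15  [1,2,4,5,6,7]=15  [2,3,4,5,6,7]=12
  first=0(u) contributes 42
  first=3(a) contributes 35
  first=4(b) contributes 35
|[w]| = 112

112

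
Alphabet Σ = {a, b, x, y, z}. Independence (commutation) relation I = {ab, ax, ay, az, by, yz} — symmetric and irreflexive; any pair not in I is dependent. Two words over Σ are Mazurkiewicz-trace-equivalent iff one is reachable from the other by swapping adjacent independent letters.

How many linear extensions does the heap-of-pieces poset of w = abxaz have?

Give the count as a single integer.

drop 0:a onto floor
drop 1:b onto floor
drop 2:x onto {1:b}
drop 3:a onto {0:a}
drop 4:z onto {2:x}
ground layer = {0:a, 1:b}
drop-orders for the pieces not yet dropped (sum over which currently-grounded one goes next):
  1 to go: {3} 1  {4} 1
  2 to go: {0,3} 1  {2,4} 1  {3,4} 2
  3 to go: {0,3,4} 3  {1,2,4} 1  {2,3,4} 3
  if 0:a drops first: 4 orders
  if 1:b drops first: 6 orders
heap linearizations: 10

10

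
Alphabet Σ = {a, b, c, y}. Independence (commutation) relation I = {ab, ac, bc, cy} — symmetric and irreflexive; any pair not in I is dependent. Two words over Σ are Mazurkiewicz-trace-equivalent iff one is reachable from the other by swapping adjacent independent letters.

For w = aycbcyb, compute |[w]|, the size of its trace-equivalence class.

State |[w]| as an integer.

21

0(a) covers ∅
1(y) covers 0:a
2(c) covers ∅
3(b) covers 1:y
4(c) covers 2:c
5(y) covers 3:b
6(b) covers 5:y
floor of heap: 0:a, 2:c
completions by unplaced set U, small U first (add the entries for U minus each lowest piece of U):
  |U|=1: {4}:1  {6}:1
  |U|=2: {2,4}:1  {4,6}:2  {5,6}:1
  |U|=3: {2,4,6}:3  {3,5,6}:1  {4,5,6}:3
  |U|=4: {1,3,5,6}:1  {2,4,5,6}:6  {3,4,5,6}:4
  |U|=5: {0,1,3,5,6}:1  {1,3,4,5,6}:5  {2,3,4,5,6}:10
  start at 0(a): 15
  start at 2(c): 6
sum over floor = 21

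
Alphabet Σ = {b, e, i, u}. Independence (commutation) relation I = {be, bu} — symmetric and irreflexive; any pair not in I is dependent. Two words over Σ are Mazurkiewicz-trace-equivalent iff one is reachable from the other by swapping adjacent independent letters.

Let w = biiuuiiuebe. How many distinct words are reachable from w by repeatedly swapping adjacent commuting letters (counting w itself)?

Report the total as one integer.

4

piece 0:b — minimal
piece 1:i rests on {0:b}
piece 2:i rests on {1:i}
piece 3:u rests on {2:i}
piece 4:u rests on {3:u}
piece 5:i rests on {4:u}
piece 6:i rests on {5:i}
piece 7:u rests on {6:i}
piece 8:e rests on {7:u}
piece 9:b rests on {6:i}
piece 10:e rests on {8:e}
minimal pieces: {0:b}
ways to finish when only these pieces remain (= sum over removing one remaining piece with nothing left below it):
  1 left: {9}→1  {10}→1
  2 left: {8,10}→1  {9,10}→2
  3 left: {7,8,10}→1  {8,9,10}→3
  4 left: {7,8,9,10}→4
  5 left: {6,7,8,9,10}→4
  6 left: {5,6,7,8,9,10}→4
  7 left: {4,5,6,7,8,9,10}→4
  8 left: {3,4,5,6,7,8,9,10}→4
  9 left: {2,3,4,5,6,7,8,9,10}→4
  placing 0:b first → 4 extensions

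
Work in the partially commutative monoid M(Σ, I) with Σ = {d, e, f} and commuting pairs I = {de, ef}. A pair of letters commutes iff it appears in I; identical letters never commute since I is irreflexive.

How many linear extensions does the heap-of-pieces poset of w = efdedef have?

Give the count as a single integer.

piece 0:e — minimal
piece 1:f — minimal
piece 2:d rests on {1:f}
piece 3:e rests on {0:e}
piece 4:d rests on {2:d}
piece 5:e rests on {3:e}
piece 6:f rests on {4:d}
minimal pieces: {0:e, 1:f}
ways to finish when only these pieces remain (= sum over removing one remaining piece with nothing left below it):
  1 left: {5}→1  {6}→1
  2 left: {3,5}→1  {4,6}→1  {5,6}→2
  3 left: {0,3,5}→1  {2,4,6}→1  {3,5,6}→3  {4,5,6}→3
  4 left: {0,3,5,6}→4  {1,2,4,6}→1  {2,4,5,6}→4  {3,4,5,6}→6
  5 left: {0,3,4,5,6}→10  {1,2,4,5,6}→5  {2,3,4,5,6}→10
  placing 0:e first → 15 extensions
  placing 1:f first → 20 extensions
total linear extensions = 35

35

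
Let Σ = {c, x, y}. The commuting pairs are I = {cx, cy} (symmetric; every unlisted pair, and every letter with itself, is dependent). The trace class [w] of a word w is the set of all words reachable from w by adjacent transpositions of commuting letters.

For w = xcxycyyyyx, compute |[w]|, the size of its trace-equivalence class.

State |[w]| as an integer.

0(x) covers ∅
1(c) covers ∅
2(x) covers 0:x
3(y) covers 2:x
4(c) covers 1:c
5(y) covers 3:y
6(y) covers 5:y
7(y) covers 6:y
8(y) covers 7:y
9(x) covers 8:y
floor of heap: 0:x, 1:c
completions by unplaced set U, small U first (add the entries for U minus each lowest piece of U):
  |U|=1: {4}:1  {9}:1
  |U|=2: {1,4}:1  {4,9}:2  {8,9}:1
  |U|=3: {1,4,9}:3  {4,8,9}:3  {7,8,9}:1
  |U|=4: {1,4,8,9}:6  {4,7,8,9}:4  {6,7,8,9}:1
  |U|=5: {1,4,7,8,9}:10  {4,6,7,8,9}:5  {5,6,7,8,9}:1
  |U|=6: {1,4,6,7,8,9}:15  {3,5,6,7,8,9}:1  {4,5,6,7,8,9}:6
  |U|=7: {1,4,5,6,7,8,9}:21  {2,3,5,6,7,8,9}:1  {3,4,5,6,7,8,9}:7
  |U|=8: {0,2,3,5,6,7,8,9}:1  {1,3,4,5,6,7,8,9}:28  {2,3,4,5,6,7,8,9}:8
  start at 0(x): 36
  start at 1(c): 9
sum over floor = 45

45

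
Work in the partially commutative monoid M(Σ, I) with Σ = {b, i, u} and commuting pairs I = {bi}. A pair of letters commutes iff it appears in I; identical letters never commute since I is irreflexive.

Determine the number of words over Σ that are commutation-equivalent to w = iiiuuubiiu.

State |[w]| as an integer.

3

0(i) covers ∅
1(i) covers 0:i
2(i) covers 1:i
3(u) covers 2:i
4(u) covers 3:u
5(u) covers 4:u
6(b) covers 5:u
7(i) covers 5:u
8(i) covers 7:i
9(u) covers 6:b, 8:i
floor of heap: 0:i
completions by unplaced set U, small U first (add the entries for U minus each lowest piece of U):
  |U|=1: {9}:1
  |U|=2: {6,9}:1  {8,9}:1
  |U|=3: {6,8,9}:2  {7,8,9}:1
  |U|=4: {6,7,8,9}:3
  |U|=5: {5,6,7,8,9}:3
  |U|=6: {4,5,6,7,8,9}:3
  |U|=7: {3,4,5,6,7,8,9}:3
  |U|=8: {2,3,4,5,6,7,8,9}:3
  start at 0(i): 3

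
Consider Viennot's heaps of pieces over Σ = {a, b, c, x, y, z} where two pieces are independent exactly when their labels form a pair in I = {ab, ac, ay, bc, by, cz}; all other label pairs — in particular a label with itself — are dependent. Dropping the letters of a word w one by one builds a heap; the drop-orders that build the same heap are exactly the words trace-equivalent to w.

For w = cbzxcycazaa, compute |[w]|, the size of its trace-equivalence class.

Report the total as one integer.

#0=c has no predecessor
#1=b has no predecessor
#2=z depends on [1:b]
#3=x depends on [0:c, 2:z]
#4=c depends on [3:x]
#5=y depends on [4:c]
#6=c depends on [5:y]
#7=a depends on [3:x]
#8=z depends on [5:y, 7:a]
#9=a depends on [8:z]
#10=a depends on [9:a]
sources: [0:c, 1:b]
N(rest) = Σ N(rest − s) over sources s of rest; N(one piece) = 1:
  size 1 → [6]=1  [10]=1
  size 2 → [6,10]=2  [9,10]=1
  size 3 → [6,9,10]=3  [8,9,10]=1
  size 4 → [6,8,9,10]=4  [7,8,9,10]=1
  size 5 → [5,6,8,9,10]=4  [6,7,8,9,10]=5
  size 6 → [4,5,6,8,9,10]=4  [5,6,7,8,9,10]=9
  size 7 → [4,5,6,7,8,9,10]=13
  size 8 → [3,4,5,6,7,8,9,10]=13
  size 9 → [0,3,4,5,6,7,8,9,10]=13  [2,3,4,5,6,7,8,9,10]=13
  first=0(c) contributes 13
  first=1(b) contributes 26
|[w]| = 39

39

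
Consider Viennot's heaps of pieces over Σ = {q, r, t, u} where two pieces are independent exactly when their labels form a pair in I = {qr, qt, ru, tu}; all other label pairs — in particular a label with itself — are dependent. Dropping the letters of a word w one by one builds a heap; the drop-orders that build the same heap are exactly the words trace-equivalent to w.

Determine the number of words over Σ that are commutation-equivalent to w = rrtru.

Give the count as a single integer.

5

drop 0:r onto floor
drop 1:r onto {0:r}
drop 2:t onto {1:r}
drop 3:r onto {2:t}
drop 4:u onto floor
ground layer = {0:r, 4:u}
drop-orders for the pieces not yet dropped (sum over which currently-grounded one goes next):
  1 to go: {3} 1  {4} 1
  2 to go: {2,3} 1  {3,4} 2
  3 to go: {1,2,3} 1  {2,3,4} 3
  if 0:r drops first: 4 orders
  if 4:u drops first: 1 orders
heap linearizations: 5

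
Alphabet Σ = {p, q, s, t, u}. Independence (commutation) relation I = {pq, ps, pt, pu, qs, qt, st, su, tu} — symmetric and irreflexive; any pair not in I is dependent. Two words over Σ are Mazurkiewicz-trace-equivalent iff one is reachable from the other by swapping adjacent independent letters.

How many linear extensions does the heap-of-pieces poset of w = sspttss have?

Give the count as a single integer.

105

piece 0:s — minimal
piece 1:s rests on {0:s}
piece 2:p — minimal
piece 3:t — minimal
piece 4:t rests on {3:t}
piece 5:s rests on {1:s}
piece 6:s rests on {5:s}
minimal pieces: {0:s, 2:p, 3:t}
ways to finish when only these pieces remain (= sum over removing one remaining piece with nothing left below it):
  1 left: {2}→1  {4}→1  {6}→1
  2 left: {2,4}→2  {2,6}→2  {3,4}→1  {4,6}→2  {5,6}→1
  3 left: {1,5,6}→1  {2,3,4}→3  {2,4,6}→6  {2,5,6}→3  {3,4,6}→3  {4,5,6}→3
  4 left: {0,1,5,6}→1  {1,2,5,6}→4  {1,4,5,6}→4  {2,3,4,6}→12  {2,4,5,6}→12  {3,4,5,6}→6
  5 left: {0,1,2,5,6}→5  {0,1,4,5,6}→5  {1,2,4,5,6}→20  {1,3,4,5,6}→10  {2,3,4,5,6}→30
  placing 0:s first → 60 extensions
  placing 2:p first → 15 extensions
  placing 3:t first → 30 extensions
total linear extensions = 105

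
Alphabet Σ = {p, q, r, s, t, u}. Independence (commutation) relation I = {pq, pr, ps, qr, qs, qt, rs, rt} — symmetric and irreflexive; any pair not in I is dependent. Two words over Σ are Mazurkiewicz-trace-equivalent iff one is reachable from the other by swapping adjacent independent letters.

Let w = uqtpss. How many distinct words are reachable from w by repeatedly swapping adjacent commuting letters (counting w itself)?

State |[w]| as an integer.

piece 0:u — minimal
piece 1:q rests on {0:u}
piece 2:t rests on {0:u}
piece 3:p rests on {2:t}
piece 4:s rests on {2:t}
piece 5:s rests on {4:s}
minimal pieces: {0:u}
ways to finish when only these pieces remain (= sum over removing one remaining piece with nothing left below it):
  1 left: {1}→1  {3}→1  {5}→1
  2 left: {1,3}→2  {1,5}→2  {3,5}→2  {4,5}→1
  3 left: {1,3,5}→6  {1,4,5}→3  {3,4,5}→3
  4 left: {1,3,4,5}→12  {2,3,4,5}→3
  placing 0:u first → 15 extensions

15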